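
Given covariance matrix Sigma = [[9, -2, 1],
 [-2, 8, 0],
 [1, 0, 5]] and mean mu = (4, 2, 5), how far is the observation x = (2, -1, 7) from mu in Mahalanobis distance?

Step 1 — centre the observation: (x - mu) = (-2, -3, 2).

Step 2 — invert Sigma (cofactor / det for 3×3, or solve directly):
  Sigma^{-1} = [[0.1205, 0.0301, -0.0241],
 [0.0301, 0.1325, -0.006],
 [-0.0241, -0.006, 0.2048]].

Step 3 — form the quadratic (x - mu)^T · Sigma^{-1} · (x - mu):
  Sigma^{-1} · (x - mu) = (-0.3795, -0.4699, 0.4759).
  (x - mu)^T · [Sigma^{-1} · (x - mu)] = (-2)·(-0.3795) + (-3)·(-0.4699) + (2)·(0.4759) = 3.1205.

Step 4 — take square root: d = √(3.1205) ≈ 1.7665.

d(x, mu) = √(3.1205) ≈ 1.7665


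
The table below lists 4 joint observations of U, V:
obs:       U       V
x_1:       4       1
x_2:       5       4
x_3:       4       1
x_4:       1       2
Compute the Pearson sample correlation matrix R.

Step 1 — column means:
  mean(U) = (4 + 5 + 4 + 1) / 4 = 14/4 = 3.5
  mean(V) = (1 + 4 + 1 + 2) / 4 = 8/4 = 2

Step 2 — sample variances and covariances s[i,j] = (1/(n-1)) · Σ_k (x_{k,i} - mean_i) · (x_{k,j} - mean_j), with n-1 = 3:
  s[U,U] = ((0.5)·(0.5) + (1.5)·(1.5) + (0.5)·(0.5) + (-2.5)·(-2.5)) / 3 = 9/3 = 3
  s[U,V] = ((0.5)·(-1) + (1.5)·(2) + (0.5)·(-1) + (-2.5)·(0)) / 3 = 2/3 = 0.6667
  s[V,V] = ((-1)·(-1) + (2)·(2) + (-1)·(-1) + (0)·(0)) / 3 = 6/3 = 2
  Sample standard deviations s_i = √(s[i,i]):
  s(U) = √(3) = 1.7321
  s(V) = √(2) = 1.4142

Step 3 — r_{ij} = s_{ij} / (s_i · s_j):
  r[U,U] = 1 (diagonal).
  r[U,V] = 0.6667 / (1.7321 · 1.4142) = 0.6667 / 2.4495 = 0.2722
  r[V,V] = 1 (diagonal).

R is symmetric with unit diagonal. Assembling:

R = [[1, 0.2722],
 [0.2722, 1]]


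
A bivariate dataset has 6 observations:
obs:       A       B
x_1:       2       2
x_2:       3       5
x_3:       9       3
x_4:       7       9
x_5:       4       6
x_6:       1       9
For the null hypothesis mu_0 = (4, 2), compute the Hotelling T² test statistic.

Step 1 — sample mean vector:
  mean(A) = (2 + 3 + 9 + 7 + 4 + 1) / 6 = 26/6 = 4.3333
  mean(B) = (2 + 5 + 3 + 9 + 6 + 9) / 6 = 34/6 = 5.6667
  x̄ = (4.3333, 5.6667),  deviation x̄ - mu_0 = (4.3333, 5.6667) - (4, 2) = (0.3333, 3.6667).

Step 2 — sample covariance matrix, S[i,j] = (1/(n-1)) · Σ_k (x_{k,i} - mean_i) · (x_{k,j} - mean_j), divisor n-1 = 5:
  S[A,A] = ((-2.3333)·(-2.3333) + (-1.3333)·(-1.3333) + (4.6667)·(4.6667) + (2.6667)·(2.6667) + (-0.3333)·(-0.3333) + (-3.3333)·(-3.3333)) / 5 = 47.3333/5 = 9.4667
  S[A,B] = ((-2.3333)·(-3.6667) + (-1.3333)·(-0.6667) + (4.6667)·(-2.6667) + (2.6667)·(3.3333) + (-0.3333)·(0.3333) + (-3.3333)·(3.3333)) / 5 = -5.3333/5 = -1.0667
  S[B,B] = ((-3.6667)·(-3.6667) + (-0.6667)·(-0.6667) + (-2.6667)·(-2.6667) + (3.3333)·(3.3333) + (0.3333)·(0.3333) + (3.3333)·(3.3333)) / 5 = 43.3333/5 = 8.6667
  S = [[9.4667, -1.0667],
 [-1.0667, 8.6667]].

Step 3 — invert S. det(S) = 9.4667·8.6667 - (-1.0667)² = 80.9067.
  S^{-1} = (1/det) · [[d, -b], [-b, a]] = [[0.1071, 0.0132],
 [0.0132, 0.117]].

Step 4 — quadratic form (x̄ - mu_0)^T · S^{-1} · (x̄ - mu_0):
  S^{-1} · (x̄ - mu_0) = (0.084, 0.4334),
  (x̄ - mu_0)^T · [...] = (0.3333)·(0.084) + (3.6667)·(0.4334) = 1.6172.

Step 5 — scale by n: T² = 6 · 1.6172 = 9.7034.

T² ≈ 9.7034


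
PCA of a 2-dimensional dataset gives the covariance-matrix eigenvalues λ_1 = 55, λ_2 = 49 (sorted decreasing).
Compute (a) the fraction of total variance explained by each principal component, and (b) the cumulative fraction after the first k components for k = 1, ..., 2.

Step 1 — total variance = trace(Sigma) = Σ λ_i = 55 + 49 = 104.

Step 2 — fraction explained by component i = λ_i / Σ λ:
  PC1: 55/104 = 0.5288
  PC2: 49/104 = 0.4712

Step 3 — cumulative fraction after k components = (λ_1 + ... + λ_k) / Σ λ:
  k = 1: 55/104 = 0.5288
  k = 2: (55 + 49)/104 = 104/104 = 1

Summary (fraction, with percent):

explained: PC1 0.5288 (52.88%), PC2 0.4712 (47.12%);  cumulative: 0.5288, 1


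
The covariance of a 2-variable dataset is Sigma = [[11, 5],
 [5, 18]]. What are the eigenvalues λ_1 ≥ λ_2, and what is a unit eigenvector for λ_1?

Step 1 — characteristic polynomial of 2×2 Sigma:
  det(Sigma - λI) = λ² - trace · λ + det = 0.
  trace = 11 + 18 = 29, det = 11·18 - (5)² = 173.
Step 2 — discriminant:
  Δ = trace² - 4·det = 841 - 692 = 149.
Step 3 — eigenvalues:
  λ = (trace ± √Δ)/2 = (29 ± 12.2066)/2,
  λ_1 = 20.6033,  λ_2 = 8.3967.

Step 4 — unit eigenvector for λ_1: solve (Sigma - λ_1 I)v = 0. First row:
  (11 - 20.6033)·v_x + (5)·v_y = 0, i.e. (-9.6033)·v_x + (5)·v_y = 0,
  so v ∝ (b, λ_1 - a) = (5, 9.6033) = u.
  ||u|| = √((5)² + (9.6033)²) = √(117.2229) ≈ 10.827,
  v_1 = u/||u|| ≈ (0.4618, 0.887) (||v_1|| = 1).

λ_1 = 20.6033,  λ_2 = 8.3967;  v_1 ≈ (0.4618, 0.887)


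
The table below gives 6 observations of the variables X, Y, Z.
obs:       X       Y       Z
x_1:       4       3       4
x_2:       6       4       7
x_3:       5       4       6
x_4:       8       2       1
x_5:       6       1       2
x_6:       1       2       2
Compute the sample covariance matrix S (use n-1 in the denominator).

Step 1 — column means:
  mean(X) = (4 + 6 + 5 + 8 + 6 + 1) / 6 = 30/6 = 5
  mean(Y) = (3 + 4 + 4 + 2 + 1 + 2) / 6 = 16/6 = 2.6667
  mean(Z) = (4 + 7 + 6 + 1 + 2 + 2) / 6 = 22/6 = 3.6667

Step 2 — sample covariance S[i,j] = (1/(n-1)) · Σ_k (x_{k,i} - mean_i) · (x_{k,j} - mean_j), with n-1 = 5.
  S[X,X] = ((-1)·(-1) + (1)·(1) + (0)·(0) + (3)·(3) + (1)·(1) + (-4)·(-4)) / 5 = 28/5 = 5.6
  S[X,Y] = ((-1)·(0.3333) + (1)·(1.3333) + (0)·(1.3333) + (3)·(-0.6667) + (1)·(-1.6667) + (-4)·(-0.6667)) / 5 = 0/5 = 0
  S[X,Z] = ((-1)·(0.3333) + (1)·(3.3333) + (0)·(2.3333) + (3)·(-2.6667) + (1)·(-1.6667) + (-4)·(-1.6667)) / 5 = 0/5 = 0
  S[Y,Y] = ((0.3333)·(0.3333) + (1.3333)·(1.3333) + (1.3333)·(1.3333) + (-0.6667)·(-0.6667) + (-1.6667)·(-1.6667) + (-0.6667)·(-0.6667)) / 5 = 7.3333/5 = 1.4667
  S[Y,Z] = ((0.3333)·(0.3333) + (1.3333)·(3.3333) + (1.3333)·(2.3333) + (-0.6667)·(-2.6667) + (-1.6667)·(-1.6667) + (-0.6667)·(-1.6667)) / 5 = 13.3333/5 = 2.6667
  S[Z,Z] = ((0.3333)·(0.3333) + (3.3333)·(3.3333) + (2.3333)·(2.3333) + (-2.6667)·(-2.6667) + (-1.6667)·(-1.6667) + (-1.6667)·(-1.6667)) / 5 = 29.3333/5 = 5.8667

S is symmetric (S[j,i] = S[i,j]). Assembling:

S = [[5.6, 0, 0],
 [0, 1.4667, 2.6667],
 [0, 2.6667, 5.8667]]


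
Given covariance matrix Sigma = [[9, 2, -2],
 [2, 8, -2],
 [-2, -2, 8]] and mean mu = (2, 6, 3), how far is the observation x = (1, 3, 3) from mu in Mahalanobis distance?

Step 1 — centre the observation: (x - mu) = (-1, -3, 0).

Step 2 — invert Sigma (cofactor / det for 3×3, or solve directly):
  Sigma^{-1} = [[0.122, -0.0244, 0.0244],
 [-0.0244, 0.1382, 0.0285],
 [0.0244, 0.0285, 0.1382]].

Step 3 — form the quadratic (x - mu)^T · Sigma^{-1} · (x - mu):
  Sigma^{-1} · (x - mu) = (-0.0488, -0.3902, -0.1098).
  (x - mu)^T · [Sigma^{-1} · (x - mu)] = (-1)·(-0.0488) + (-3)·(-0.3902) + (0)·(-0.1098) = 1.2195.

Step 4 — take square root: d = √(1.2195) ≈ 1.1043.

d(x, mu) = √(1.2195) ≈ 1.1043


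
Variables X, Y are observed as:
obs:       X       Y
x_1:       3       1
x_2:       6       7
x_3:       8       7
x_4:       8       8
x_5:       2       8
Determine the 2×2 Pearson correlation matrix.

Step 1 — column means:
  mean(X) = (3 + 6 + 8 + 8 + 2) / 5 = 27/5 = 5.4
  mean(Y) = (1 + 7 + 7 + 8 + 8) / 5 = 31/5 = 6.2

Step 2 — sample variances and covariances s[i,j] = (1/(n-1)) · Σ_k (x_{k,i} - mean_i) · (x_{k,j} - mean_j), with n-1 = 4:
  s[X,X] = ((-2.4)·(-2.4) + (0.6)·(0.6) + (2.6)·(2.6) + (2.6)·(2.6) + (-3.4)·(-3.4)) / 4 = 31.2/4 = 7.8
  s[X,Y] = ((-2.4)·(-5.2) + (0.6)·(0.8) + (2.6)·(0.8) + (2.6)·(1.8) + (-3.4)·(1.8)) / 4 = 13.6/4 = 3.4
  s[Y,Y] = ((-5.2)·(-5.2) + (0.8)·(0.8) + (0.8)·(0.8) + (1.8)·(1.8) + (1.8)·(1.8)) / 4 = 34.8/4 = 8.7
  Sample standard deviations s_i = √(s[i,i]):
  s(X) = √(7.8) = 2.7928
  s(Y) = √(8.7) = 2.9496

Step 3 — r_{ij} = s_{ij} / (s_i · s_j):
  r[X,X] = 1 (diagonal).
  r[X,Y] = 3.4 / (2.7928 · 2.9496) = 3.4 / 8.2377 = 0.4127
  r[Y,Y] = 1 (diagonal).

R is symmetric with unit diagonal. Assembling:

R = [[1, 0.4127],
 [0.4127, 1]]


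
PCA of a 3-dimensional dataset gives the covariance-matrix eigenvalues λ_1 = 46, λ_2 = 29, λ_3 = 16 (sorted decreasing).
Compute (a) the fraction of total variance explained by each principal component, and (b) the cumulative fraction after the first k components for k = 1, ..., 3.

Step 1 — total variance = trace(Sigma) = Σ λ_i = 46 + 29 + 16 = 91.

Step 2 — fraction explained by component i = λ_i / Σ λ:
  PC1: 46/91 = 0.5055
  PC2: 29/91 = 0.3187
  PC3: 16/91 = 0.1758

Step 3 — cumulative fraction after k components = (λ_1 + ... + λ_k) / Σ λ:
  k = 1: 46/91 = 0.5055
  k = 2: (46 + 29)/91 = 75/91 = 0.8242
  k = 3: (46 + 29 + 16)/91 = 91/91 = 1

Summary (fraction, with percent):

explained: PC1 0.5055 (50.55%), PC2 0.3187 (31.87%), PC3 0.1758 (17.58%);  cumulative: 0.5055, 0.8242, 1


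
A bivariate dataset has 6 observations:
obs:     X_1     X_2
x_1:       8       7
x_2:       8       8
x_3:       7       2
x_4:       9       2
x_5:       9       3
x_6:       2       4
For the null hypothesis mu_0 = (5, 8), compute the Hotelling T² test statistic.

Step 1 — sample mean vector:
  mean(X_1) = (8 + 8 + 7 + 9 + 9 + 2) / 6 = 43/6 = 7.1667
  mean(X_2) = (7 + 8 + 2 + 2 + 3 + 4) / 6 = 26/6 = 4.3333
  x̄ = (7.1667, 4.3333),  deviation x̄ - mu_0 = (7.1667, 4.3333) - (5, 8) = (2.1667, -3.6667).

Step 2 — sample covariance matrix, S[i,j] = (1/(n-1)) · Σ_k (x_{k,i} - mean_i) · (x_{k,j} - mean_j), divisor n-1 = 5:
  S[X_1,X_1] = ((0.8333)·(0.8333) + (0.8333)·(0.8333) + (-0.1667)·(-0.1667) + (1.8333)·(1.8333) + (1.8333)·(1.8333) + (-5.1667)·(-5.1667)) / 5 = 34.8333/5 = 6.9667
  S[X_1,X_2] = ((0.8333)·(2.6667) + (0.8333)·(3.6667) + (-0.1667)·(-2.3333) + (1.8333)·(-2.3333) + (1.8333)·(-1.3333) + (-5.1667)·(-0.3333)) / 5 = 0.6667/5 = 0.1333
  S[X_2,X_2] = ((2.6667)·(2.6667) + (3.6667)·(3.6667) + (-2.3333)·(-2.3333) + (-2.3333)·(-2.3333) + (-1.3333)·(-1.3333) + (-0.3333)·(-0.3333)) / 5 = 33.3333/5 = 6.6667
  S = [[6.9667, 0.1333],
 [0.1333, 6.6667]].

Step 3 — invert S. det(S) = 6.9667·6.6667 - (0.1333)² = 46.4267.
  S^{-1} = (1/det) · [[d, -b], [-b, a]] = [[0.1436, -0.0029],
 [-0.0029, 0.1501]].

Step 4 — quadratic form (x̄ - mu_0)^T · S^{-1} · (x̄ - mu_0):
  S^{-1} · (x̄ - mu_0) = (0.3217, -0.5564),
  (x̄ - mu_0)^T · [...] = (2.1667)·(0.3217) + (-3.6667)·(-0.5564) = 2.7372.

Step 5 — scale by n: T² = 6 · 2.7372 = 16.423.

T² ≈ 16.423


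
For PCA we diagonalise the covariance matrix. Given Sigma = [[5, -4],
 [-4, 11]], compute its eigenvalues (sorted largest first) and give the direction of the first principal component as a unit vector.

Step 1 — characteristic polynomial of 2×2 Sigma:
  det(Sigma - λI) = λ² - trace · λ + det = 0.
  trace = 5 + 11 = 16, det = 5·11 - (-4)² = 39.
Step 2 — discriminant:
  Δ = trace² - 4·det = 256 - 156 = 100.
Step 3 — eigenvalues:
  λ = (trace ± √Δ)/2 = (16 ± 10)/2,
  λ_1 = 13,  λ_2 = 3.

Step 4 — unit eigenvector for λ_1: solve (Sigma - λ_1 I)v = 0. First row:
  (5 - 13)·v_x + (-4)·v_y = 0, i.e. (-8)·v_x + (-4)·v_y = 0,
  so v ∝ (b, λ_1 - a) = (-4, 8); multiply by -1 so the first entry is positive: u = (4, -8).
  ||u|| = √((4)² + (-8)²) = √(80) ≈ 8.9443,
  v_1 = u/||u|| ≈ (0.4472, -0.8944) (||v_1|| = 1).

λ_1 = 13,  λ_2 = 3;  v_1 ≈ (0.4472, -0.8944)


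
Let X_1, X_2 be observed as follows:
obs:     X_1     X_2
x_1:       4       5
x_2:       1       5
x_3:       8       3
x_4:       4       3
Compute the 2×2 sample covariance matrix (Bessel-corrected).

Step 1 — column means:
  mean(X_1) = (4 + 1 + 8 + 4) / 4 = 17/4 = 4.25
  mean(X_2) = (5 + 5 + 3 + 3) / 4 = 16/4 = 4

Step 2 — sample covariance S[i,j] = (1/(n-1)) · Σ_k (x_{k,i} - mean_i) · (x_{k,j} - mean_j), with n-1 = 3.
  S[X_1,X_1] = ((-0.25)·(-0.25) + (-3.25)·(-3.25) + (3.75)·(3.75) + (-0.25)·(-0.25)) / 3 = 24.75/3 = 8.25
  S[X_1,X_2] = ((-0.25)·(1) + (-3.25)·(1) + (3.75)·(-1) + (-0.25)·(-1)) / 3 = -7/3 = -2.3333
  S[X_2,X_2] = ((1)·(1) + (1)·(1) + (-1)·(-1) + (-1)·(-1)) / 3 = 4/3 = 1.3333

S is symmetric (S[j,i] = S[i,j]). Assembling:

S = [[8.25, -2.3333],
 [-2.3333, 1.3333]]


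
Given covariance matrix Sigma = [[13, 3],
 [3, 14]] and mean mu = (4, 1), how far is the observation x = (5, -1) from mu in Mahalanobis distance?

Step 1 — centre the observation: (x - mu) = (1, -2).

Step 2 — invert Sigma. det(Sigma) = 13·14 - (3)² = 173.
  Sigma^{-1} = (1/det) · [[d, -b], [-b, a]] = [[0.0809, -0.0173],
 [-0.0173, 0.0751]].

Step 3 — form the quadratic (x - mu)^T · Sigma^{-1} · (x - mu):
  Sigma^{-1} · (x - mu) = (0.1156, -0.1676).
  (x - mu)^T · [Sigma^{-1} · (x - mu)] = (1)·(0.1156) + (-2)·(-0.1676) = 0.4509.

Step 4 — take square root: d = √(0.4509) ≈ 0.6715.

d(x, mu) = √(0.4509) ≈ 0.6715


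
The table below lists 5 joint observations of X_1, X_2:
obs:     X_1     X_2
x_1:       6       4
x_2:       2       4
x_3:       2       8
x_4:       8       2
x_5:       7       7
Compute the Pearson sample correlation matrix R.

Step 1 — column means:
  mean(X_1) = (6 + 2 + 2 + 8 + 7) / 5 = 25/5 = 5
  mean(X_2) = (4 + 4 + 8 + 2 + 7) / 5 = 25/5 = 5

Step 2 — sample variances and covariances s[i,j] = (1/(n-1)) · Σ_k (x_{k,i} - mean_i) · (x_{k,j} - mean_j), with n-1 = 4:
  s[X_1,X_1] = ((1)·(1) + (-3)·(-3) + (-3)·(-3) + (3)·(3) + (2)·(2)) / 4 = 32/4 = 8
  s[X_1,X_2] = ((1)·(-1) + (-3)·(-1) + (-3)·(3) + (3)·(-3) + (2)·(2)) / 4 = -12/4 = -3
  s[X_2,X_2] = ((-1)·(-1) + (-1)·(-1) + (3)·(3) + (-3)·(-3) + (2)·(2)) / 4 = 24/4 = 6
  Sample standard deviations s_i = √(s[i,i]):
  s(X_1) = √(8) = 2.8284
  s(X_2) = √(6) = 2.4495

Step 3 — r_{ij} = s_{ij} / (s_i · s_j):
  r[X_1,X_1] = 1 (diagonal).
  r[X_1,X_2] = -3 / (2.8284 · 2.4495) = -3 / 6.9282 = -0.433
  r[X_2,X_2] = 1 (diagonal).

R is symmetric with unit diagonal. Assembling:

R = [[1, -0.433],
 [-0.433, 1]]


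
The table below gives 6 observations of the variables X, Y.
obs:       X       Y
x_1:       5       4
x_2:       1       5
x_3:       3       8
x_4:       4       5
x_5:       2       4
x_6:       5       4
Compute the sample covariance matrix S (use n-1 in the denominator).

Step 1 — column means:
  mean(X) = (5 + 1 + 3 + 4 + 2 + 5) / 6 = 20/6 = 3.3333
  mean(Y) = (4 + 5 + 8 + 5 + 4 + 4) / 6 = 30/6 = 5

Step 2 — sample covariance S[i,j] = (1/(n-1)) · Σ_k (x_{k,i} - mean_i) · (x_{k,j} - mean_j), with n-1 = 5.
  S[X,X] = ((1.6667)·(1.6667) + (-2.3333)·(-2.3333) + (-0.3333)·(-0.3333) + (0.6667)·(0.6667) + (-1.3333)·(-1.3333) + (1.6667)·(1.6667)) / 5 = 13.3333/5 = 2.6667
  S[X,Y] = ((1.6667)·(-1) + (-2.3333)·(0) + (-0.3333)·(3) + (0.6667)·(0) + (-1.3333)·(-1) + (1.6667)·(-1)) / 5 = -3/5 = -0.6
  S[Y,Y] = ((-1)·(-1) + (0)·(0) + (3)·(3) + (0)·(0) + (-1)·(-1) + (-1)·(-1)) / 5 = 12/5 = 2.4

S is symmetric (S[j,i] = S[i,j]). Assembling:

S = [[2.6667, -0.6],
 [-0.6, 2.4]]


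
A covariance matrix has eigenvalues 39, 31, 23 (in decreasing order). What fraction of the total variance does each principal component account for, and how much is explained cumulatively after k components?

Step 1 — total variance = trace(Sigma) = Σ λ_i = 39 + 31 + 23 = 93.

Step 2 — fraction explained by component i = λ_i / Σ λ:
  PC1: 39/93 = 0.4194
  PC2: 31/93 = 0.3333
  PC3: 23/93 = 0.2473

Step 3 — cumulative fraction after k components = (λ_1 + ... + λ_k) / Σ λ:
  k = 1: 39/93 = 0.4194
  k = 2: (39 + 31)/93 = 70/93 = 0.7527
  k = 3: (39 + 31 + 23)/93 = 93/93 = 1

Summary (fraction, with percent):

explained: PC1 0.4194 (41.94%), PC2 0.3333 (33.33%), PC3 0.2473 (24.73%);  cumulative: 0.4194, 0.7527, 1


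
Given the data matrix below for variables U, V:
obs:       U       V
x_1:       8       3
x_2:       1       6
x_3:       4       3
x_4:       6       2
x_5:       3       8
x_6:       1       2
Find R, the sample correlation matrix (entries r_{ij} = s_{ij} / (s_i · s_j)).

Step 1 — column means:
  mean(U) = (8 + 1 + 4 + 6 + 3 + 1) / 6 = 23/6 = 3.8333
  mean(V) = (3 + 6 + 3 + 2 + 8 + 2) / 6 = 24/6 = 4

Step 2 — sample variances and covariances s[i,j] = (1/(n-1)) · Σ_k (x_{k,i} - mean_i) · (x_{k,j} - mean_j), with n-1 = 5:
  s[U,U] = ((4.1667)·(4.1667) + (-2.8333)·(-2.8333) + (0.1667)·(0.1667) + (2.1667)·(2.1667) + (-0.8333)·(-0.8333) + (-2.8333)·(-2.8333)) / 5 = 38.8333/5 = 7.7667
  s[U,V] = ((4.1667)·(-1) + (-2.8333)·(2) + (0.1667)·(-1) + (2.1667)·(-2) + (-0.8333)·(4) + (-2.8333)·(-2)) / 5 = -12/5 = -2.4
  s[V,V] = ((-1)·(-1) + (2)·(2) + (-1)·(-1) + (-2)·(-2) + (4)·(4) + (-2)·(-2)) / 5 = 30/5 = 6
  Sample standard deviations s_i = √(s[i,i]):
  s(U) = √(7.7667) = 2.7869
  s(V) = √(6) = 2.4495

Step 3 — r_{ij} = s_{ij} / (s_i · s_j):
  r[U,U] = 1 (diagonal).
  r[U,V] = -2.4 / (2.7869 · 2.4495) = -2.4 / 6.8264 = -0.3516
  r[V,V] = 1 (diagonal).

R is symmetric with unit diagonal. Assembling:

R = [[1, -0.3516],
 [-0.3516, 1]]


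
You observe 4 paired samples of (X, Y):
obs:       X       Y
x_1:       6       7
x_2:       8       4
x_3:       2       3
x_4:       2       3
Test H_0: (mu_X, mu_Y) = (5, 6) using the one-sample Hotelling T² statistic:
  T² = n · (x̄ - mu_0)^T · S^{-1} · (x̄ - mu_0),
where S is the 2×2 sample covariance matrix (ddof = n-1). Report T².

Step 1 — sample mean vector:
  mean(X) = (6 + 8 + 2 + 2) / 4 = 18/4 = 4.5
  mean(Y) = (7 + 4 + 3 + 3) / 4 = 17/4 = 4.25
  x̄ = (4.5, 4.25),  deviation x̄ - mu_0 = (4.5, 4.25) - (5, 6) = (-0.5, -1.75).

Step 2 — sample covariance matrix, S[i,j] = (1/(n-1)) · Σ_k (x_{k,i} - mean_i) · (x_{k,j} - mean_j), divisor n-1 = 3:
  S[X,X] = ((1.5)·(1.5) + (3.5)·(3.5) + (-2.5)·(-2.5) + (-2.5)·(-2.5)) / 3 = 27/3 = 9
  S[X,Y] = ((1.5)·(2.75) + (3.5)·(-0.25) + (-2.5)·(-1.25) + (-2.5)·(-1.25)) / 3 = 9.5/3 = 3.1667
  S[Y,Y] = ((2.75)·(2.75) + (-0.25)·(-0.25) + (-1.25)·(-1.25) + (-1.25)·(-1.25)) / 3 = 10.75/3 = 3.5833
  S = [[9, 3.1667],
 [3.1667, 3.5833]].

Step 3 — invert S. det(S) = 9·3.5833 - (3.1667)² = 22.2222.
  S^{-1} = (1/det) · [[d, -b], [-b, a]] = [[0.1612, -0.1425],
 [-0.1425, 0.405]].

Step 4 — quadratic form (x̄ - mu_0)^T · S^{-1} · (x̄ - mu_0):
  S^{-1} · (x̄ - mu_0) = (0.1688, -0.6375),
  (x̄ - mu_0)^T · [...] = (-0.5)·(0.1688) + (-1.75)·(-0.6375) = 1.0312.

Step 5 — scale by n: T² = 4 · 1.0312 = 4.125.

T² ≈ 4.125


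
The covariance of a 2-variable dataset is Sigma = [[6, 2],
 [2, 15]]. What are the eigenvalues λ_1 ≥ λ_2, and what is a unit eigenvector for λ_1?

Step 1 — characteristic polynomial of 2×2 Sigma:
  det(Sigma - λI) = λ² - trace · λ + det = 0.
  trace = 6 + 15 = 21, det = 6·15 - (2)² = 86.
Step 2 — discriminant:
  Δ = trace² - 4·det = 441 - 344 = 97.
Step 3 — eigenvalues:
  λ = (trace ± √Δ)/2 = (21 ± 9.8489)/2,
  λ_1 = 15.4244,  λ_2 = 5.5756.

Step 4 — unit eigenvector for λ_1: solve (Sigma - λ_1 I)v = 0. First row:
  (6 - 15.4244)·v_x + (2)·v_y = 0, i.e. (-9.4244)·v_x + (2)·v_y = 0,
  so v ∝ (b, λ_1 - a) = (2, 9.4244) = u.
  ||u|| = √((2)² + (9.4244)²) = √(92.8199) ≈ 9.6343,
  v_1 = u/||u|| ≈ (0.2076, 0.9782) (||v_1|| = 1).

λ_1 = 15.4244,  λ_2 = 5.5756;  v_1 ≈ (0.2076, 0.9782)


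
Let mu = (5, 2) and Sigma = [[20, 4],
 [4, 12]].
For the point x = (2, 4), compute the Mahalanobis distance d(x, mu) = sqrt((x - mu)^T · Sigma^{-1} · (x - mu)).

Step 1 — centre the observation: (x - mu) = (-3, 2).

Step 2 — invert Sigma. det(Sigma) = 20·12 - (4)² = 224.
  Sigma^{-1} = (1/det) · [[d, -b], [-b, a]] = [[0.0536, -0.0179],
 [-0.0179, 0.0893]].

Step 3 — form the quadratic (x - mu)^T · Sigma^{-1} · (x - mu):
  Sigma^{-1} · (x - mu) = (-0.1964, 0.2321).
  (x - mu)^T · [Sigma^{-1} · (x - mu)] = (-3)·(-0.1964) + (2)·(0.2321) = 1.0536.

Step 4 — take square root: d = √(1.0536) ≈ 1.0264.

d(x, mu) = √(1.0536) ≈ 1.0264


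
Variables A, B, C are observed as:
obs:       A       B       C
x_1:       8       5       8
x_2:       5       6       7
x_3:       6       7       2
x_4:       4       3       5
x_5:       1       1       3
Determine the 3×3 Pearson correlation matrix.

Step 1 — column means:
  mean(A) = (8 + 5 + 6 + 4 + 1) / 5 = 24/5 = 4.8
  mean(B) = (5 + 6 + 7 + 3 + 1) / 5 = 22/5 = 4.4
  mean(C) = (8 + 7 + 2 + 5 + 3) / 5 = 25/5 = 5

Step 2 — sample variances and covariances s[i,j] = (1/(n-1)) · Σ_k (x_{k,i} - mean_i) · (x_{k,j} - mean_j), with n-1 = 4:
  s[A,A] = ((3.2)·(3.2) + (0.2)·(0.2) + (1.2)·(1.2) + (-0.8)·(-0.8) + (-3.8)·(-3.8)) / 4 = 26.8/4 = 6.7
  s[A,B] = ((3.2)·(0.6) + (0.2)·(1.6) + (1.2)·(2.6) + (-0.8)·(-1.4) + (-3.8)·(-3.4)) / 4 = 19.4/4 = 4.85
  s[A,C] = ((3.2)·(3) + (0.2)·(2) + (1.2)·(-3) + (-0.8)·(0) + (-3.8)·(-2)) / 4 = 14/4 = 3.5
  s[B,B] = ((0.6)·(0.6) + (1.6)·(1.6) + (2.6)·(2.6) + (-1.4)·(-1.4) + (-3.4)·(-3.4)) / 4 = 23.2/4 = 5.8
  s[B,C] = ((0.6)·(3) + (1.6)·(2) + (2.6)·(-3) + (-1.4)·(0) + (-3.4)·(-2)) / 4 = 4/4 = 1
  s[C,C] = ((3)·(3) + (2)·(2) + (-3)·(-3) + (0)·(0) + (-2)·(-2)) / 4 = 26/4 = 6.5
  Sample standard deviations s_i = √(s[i,i]):
  s(A) = √(6.7) = 2.5884
  s(B) = √(5.8) = 2.4083
  s(C) = √(6.5) = 2.5495

Step 3 — r_{ij} = s_{ij} / (s_i · s_j):
  r[A,A] = 1 (diagonal).
  r[A,B] = 4.85 / (2.5884 · 2.4083) = 4.85 / 6.2338 = 0.778
  r[A,C] = 3.5 / (2.5884 · 2.5495) = 3.5 / 6.5992 = 0.5304
  r[B,B] = 1 (diagonal).
  r[B,C] = 1 / (2.4083 · 2.5495) = 1 / 6.14 = 0.1629
  r[C,C] = 1 (diagonal).

R is symmetric with unit diagonal. Assembling:

R = [[1, 0.778, 0.5304],
 [0.778, 1, 0.1629],
 [0.5304, 0.1629, 1]]


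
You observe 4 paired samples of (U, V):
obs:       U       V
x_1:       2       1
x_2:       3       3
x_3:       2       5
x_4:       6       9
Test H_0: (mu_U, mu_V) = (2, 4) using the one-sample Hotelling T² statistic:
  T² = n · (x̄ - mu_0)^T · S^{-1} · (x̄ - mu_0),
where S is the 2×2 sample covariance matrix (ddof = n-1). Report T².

Step 1 — sample mean vector:
  mean(U) = (2 + 3 + 2 + 6) / 4 = 13/4 = 3.25
  mean(V) = (1 + 3 + 5 + 9) / 4 = 18/4 = 4.5
  x̄ = (3.25, 4.5),  deviation x̄ - mu_0 = (3.25, 4.5) - (2, 4) = (1.25, 0.5).

Step 2 — sample covariance matrix, S[i,j] = (1/(n-1)) · Σ_k (x_{k,i} - mean_i) · (x_{k,j} - mean_j), divisor n-1 = 3:
  S[U,U] = ((-1.25)·(-1.25) + (-0.25)·(-0.25) + (-1.25)·(-1.25) + (2.75)·(2.75)) / 3 = 10.75/3 = 3.5833
  S[U,V] = ((-1.25)·(-3.5) + (-0.25)·(-1.5) + (-1.25)·(0.5) + (2.75)·(4.5)) / 3 = 16.5/3 = 5.5
  S[V,V] = ((-3.5)·(-3.5) + (-1.5)·(-1.5) + (0.5)·(0.5) + (4.5)·(4.5)) / 3 = 35/3 = 11.6667
  S = [[3.5833, 5.5],
 [5.5, 11.6667]].

Step 3 — invert S. det(S) = 3.5833·11.6667 - (5.5)² = 11.5556.
  S^{-1} = (1/det) · [[d, -b], [-b, a]] = [[1.0096, -0.476],
 [-0.476, 0.3101]].

Step 4 — quadratic form (x̄ - mu_0)^T · S^{-1} · (x̄ - mu_0):
  S^{-1} · (x̄ - mu_0) = (1.024, -0.4399),
  (x̄ - mu_0)^T · [...] = (1.25)·(1.024) + (0.5)·(-0.4399) = 1.0601.

Step 5 — scale by n: T² = 4 · 1.0601 = 4.2404.

T² ≈ 4.2404


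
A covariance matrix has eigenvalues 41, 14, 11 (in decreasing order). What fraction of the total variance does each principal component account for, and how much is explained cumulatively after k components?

Step 1 — total variance = trace(Sigma) = Σ λ_i = 41 + 14 + 11 = 66.

Step 2 — fraction explained by component i = λ_i / Σ λ:
  PC1: 41/66 = 0.6212
  PC2: 14/66 = 0.2121
  PC3: 11/66 = 0.1667

Step 3 — cumulative fraction after k components = (λ_1 + ... + λ_k) / Σ λ:
  k = 1: 41/66 = 0.6212
  k = 2: (41 + 14)/66 = 55/66 = 0.8333
  k = 3: (41 + 14 + 11)/66 = 66/66 = 1

Summary (fraction, with percent):

explained: PC1 0.6212 (62.12%), PC2 0.2121 (21.21%), PC3 0.1667 (16.67%);  cumulative: 0.6212, 0.8333, 1


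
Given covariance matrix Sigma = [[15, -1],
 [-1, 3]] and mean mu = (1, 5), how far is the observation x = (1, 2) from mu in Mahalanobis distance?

Step 1 — centre the observation: (x - mu) = (0, -3).

Step 2 — invert Sigma. det(Sigma) = 15·3 - (-1)² = 44.
  Sigma^{-1} = (1/det) · [[d, -b], [-b, a]] = [[0.0682, 0.0227],
 [0.0227, 0.3409]].

Step 3 — form the quadratic (x - mu)^T · Sigma^{-1} · (x - mu):
  Sigma^{-1} · (x - mu) = (-0.0682, -1.0227).
  (x - mu)^T · [Sigma^{-1} · (x - mu)] = (0)·(-0.0682) + (-3)·(-1.0227) = 3.0682.

Step 4 — take square root: d = √(3.0682) ≈ 1.7516.

d(x, mu) = √(3.0682) ≈ 1.7516


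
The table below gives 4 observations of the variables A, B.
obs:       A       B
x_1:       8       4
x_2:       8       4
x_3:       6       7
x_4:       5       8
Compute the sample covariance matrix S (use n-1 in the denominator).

Step 1 — column means:
  mean(A) = (8 + 8 + 6 + 5) / 4 = 27/4 = 6.75
  mean(B) = (4 + 4 + 7 + 8) / 4 = 23/4 = 5.75

Step 2 — sample covariance S[i,j] = (1/(n-1)) · Σ_k (x_{k,i} - mean_i) · (x_{k,j} - mean_j), with n-1 = 3.
  S[A,A] = ((1.25)·(1.25) + (1.25)·(1.25) + (-0.75)·(-0.75) + (-1.75)·(-1.75)) / 3 = 6.75/3 = 2.25
  S[A,B] = ((1.25)·(-1.75) + (1.25)·(-1.75) + (-0.75)·(1.25) + (-1.75)·(2.25)) / 3 = -9.25/3 = -3.0833
  S[B,B] = ((-1.75)·(-1.75) + (-1.75)·(-1.75) + (1.25)·(1.25) + (2.25)·(2.25)) / 3 = 12.75/3 = 4.25

S is symmetric (S[j,i] = S[i,j]). Assembling:

S = [[2.25, -3.0833],
 [-3.0833, 4.25]]


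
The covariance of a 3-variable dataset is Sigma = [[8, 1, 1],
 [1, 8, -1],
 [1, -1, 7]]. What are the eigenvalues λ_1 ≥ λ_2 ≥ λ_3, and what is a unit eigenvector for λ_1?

Step 1 — characteristic polynomial p(λ) = det(λI - Sigma) = λ³ - tr·λ² + c_1·λ - det, where tr = trace, c_1 = sum of the principal 2×2 minors, det = det(Sigma):
  tr = 8 + 8 + 7 = 23,
  c_1 = (8·8 - (1)²) + (8·7 - (1)²) + (8·7 - (-1)²) = 63 + 55 + 55 = 173,
  det = 8·(8·7 - (-1)²) - (1)·((1)·7 - (-1)·(1)) + (1)·((1)·(-1) - 8·(1)) = 8·(55) - (1)·(8) + (1)·(-9) = 423.
  So p(λ) = λ³ - 23λ² + 173λ - 423.
Step 2 — look for an integer root (rational root theorem: any rational root is an integer divisor of 423). Testing λ = 9:
  p(9) = 729 - 1863 + 1557 - 423 = 0  ✓
  Dividing out (λ - 9): p(λ) = (λ - 9)(λ² - 14λ + 47).
Step 3 — remaining eigenvalues from the quadratic λ² - 14λ + 47 = 0:
  Δ = 14² - 4·47 = 196 - 188 = 8,  λ = (14 ± √8)/2 = (14 ± 2.8284)/2 ≈ 8.4142 or 5.5858.
  Sorted: λ_1 = 9,  λ_2 = 8.4142,  λ_3 = 5.5858  (check: sum = 23 = tr ✓).

Step 4 — unit eigenvector for λ_1 = 9: v spans the null space of (Sigma - λ_1 I), whose rows are
  r_1 = (-1, 1, 1),  r_2 = (1, -1, -1),  r_3 = (1, -1, -2).
  v is orthogonal to every row, so take v ∝ r_1 × r_3 = ((1)·(-2) - (1)·(-1), (1)·(1) - (-1)·(-2), (-1)·(-1) - (1)·(1)) = (-1, -1, 0).
  Rescale (multiply by -1 so the first nonzero entry is positive): u = (1, 1, 0).
  ||u|| = √((1)² + (1)² + (0)²) = √(2) ≈ 1.4142,  v_1 = u/||u|| ≈ (0.7071, 0.7071, 0) (||v_1|| = 1).

λ_1 = 9,  λ_2 = 8.4142,  λ_3 = 5.5858;  v_1 ≈ (0.7071, 0.7071, 0)


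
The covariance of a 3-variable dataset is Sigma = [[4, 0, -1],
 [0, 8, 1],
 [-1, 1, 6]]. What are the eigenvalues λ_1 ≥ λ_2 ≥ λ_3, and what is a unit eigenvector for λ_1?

Step 1 — characteristic polynomial p(λ) = det(λI - Sigma) = λ³ - tr·λ² + c_1·λ - det, where tr = trace, c_1 = sum of the principal 2×2 minors, det = det(Sigma):
  tr = 4 + 8 + 6 = 18,
  c_1 = (4·8 - (0)²) + (4·6 - (-1)²) + (8·6 - (1)²) = 32 + 23 + 47 = 102,
  det = 4·(8·6 - (1)²) - (0)·((0)·6 - (1)·(-1)) + (-1)·((0)·(1) - 8·(-1)) = 4·(47) - (0)·(1) + (-1)·(8) = 180.
  So p(λ) = λ³ - 18λ² + 102λ - 180.
Step 2 — look for an integer root (rational root theorem: any rational root is an integer divisor of 180). Testing λ = 6:
  p(6) = 216 - 648 + 612 - 180 = 0  ✓
  Dividing out (λ - 6): p(λ) = (λ - 6)(λ² - 12λ + 30).
Step 3 — remaining eigenvalues from the quadratic λ² - 12λ + 30 = 0:
  Δ = 12² - 4·30 = 144 - 120 = 24,  λ = (12 ± √24)/2 = (12 ± 4.899)/2 ≈ 8.4495 or 3.5505.
  Sorted: λ_1 = 8.4495,  λ_2 = 6,  λ_3 = 3.5505  (check: sum = 18 = tr ✓).

Step 4 — unit eigenvector for λ_1 ≈ 8.4495: v spans the null space of (Sigma - λ_1 I), whose rows are
  r_1 = (-4.4495, 0, -1),  r_2 = (0, -0.4495, 1),  r_3 = (-1, 1, -2.4495).
  v is orthogonal to every row, so take v ∝ r_1 × r_2 = ((0)·(1) - (-1)·(-0.4495), (-1)·(0) - (-4.4495)·(1), (-4.4495)·(-0.4495) - (0)·(0)) ≈ (-0.4495, 4.4495, 2).
  Rescale (multiply by -1 so the first nonzero entry is positive): u = (0.4495, -4.4495, -2).
  ||u|| = √((0.4495)² + (-4.4495)² + (-2)²) = √(24) ≈ 4.899,  v_1 = u/||u|| ≈ (0.0918, -0.9082, -0.4082) (||v_1|| = 1).

λ_1 = 8.4495,  λ_2 = 6,  λ_3 = 3.5505;  v_1 ≈ (0.0918, -0.9082, -0.4082)


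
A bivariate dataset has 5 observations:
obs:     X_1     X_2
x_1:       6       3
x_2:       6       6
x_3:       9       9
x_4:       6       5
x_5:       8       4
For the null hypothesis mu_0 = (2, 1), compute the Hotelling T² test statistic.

Step 1 — sample mean vector:
  mean(X_1) = (6 + 6 + 9 + 6 + 8) / 5 = 35/5 = 7
  mean(X_2) = (3 + 6 + 9 + 5 + 4) / 5 = 27/5 = 5.4
  x̄ = (7, 5.4),  deviation x̄ - mu_0 = (7, 5.4) - (2, 1) = (5, 4.4).

Step 2 — sample covariance matrix, S[i,j] = (1/(n-1)) · Σ_k (x_{k,i} - mean_i) · (x_{k,j} - mean_j), divisor n-1 = 4:
  S[X_1,X_1] = ((-1)·(-1) + (-1)·(-1) + (2)·(2) + (-1)·(-1) + (1)·(1)) / 4 = 8/4 = 2
  S[X_1,X_2] = ((-1)·(-2.4) + (-1)·(0.6) + (2)·(3.6) + (-1)·(-0.4) + (1)·(-1.4)) / 4 = 8/4 = 2
  S[X_2,X_2] = ((-2.4)·(-2.4) + (0.6)·(0.6) + (3.6)·(3.6) + (-0.4)·(-0.4) + (-1.4)·(-1.4)) / 4 = 21.2/4 = 5.3
  S = [[2, 2],
 [2, 5.3]].

Step 3 — invert S. det(S) = 2·5.3 - (2)² = 6.6.
  S^{-1} = (1/det) · [[d, -b], [-b, a]] = [[0.803, -0.303],
 [-0.303, 0.303]].

Step 4 — quadratic form (x̄ - mu_0)^T · S^{-1} · (x̄ - mu_0):
  S^{-1} · (x̄ - mu_0) = (2.6818, -0.1818),
  (x̄ - mu_0)^T · [...] = (5)·(2.6818) + (4.4)·(-0.1818) = 12.6091.

Step 5 — scale by n: T² = 5 · 12.6091 = 63.0455.

T² ≈ 63.0455


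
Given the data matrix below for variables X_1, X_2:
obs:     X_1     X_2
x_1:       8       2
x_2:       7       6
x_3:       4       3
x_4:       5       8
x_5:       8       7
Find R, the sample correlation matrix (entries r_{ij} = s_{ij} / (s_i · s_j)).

Step 1 — column means:
  mean(X_1) = (8 + 7 + 4 + 5 + 8) / 5 = 32/5 = 6.4
  mean(X_2) = (2 + 6 + 3 + 8 + 7) / 5 = 26/5 = 5.2

Step 2 — sample variances and covariances s[i,j] = (1/(n-1)) · Σ_k (x_{k,i} - mean_i) · (x_{k,j} - mean_j), with n-1 = 4:
  s[X_1,X_1] = ((1.6)·(1.6) + (0.6)·(0.6) + (-2.4)·(-2.4) + (-1.4)·(-1.4) + (1.6)·(1.6)) / 4 = 13.2/4 = 3.3
  s[X_1,X_2] = ((1.6)·(-3.2) + (0.6)·(0.8) + (-2.4)·(-2.2) + (-1.4)·(2.8) + (1.6)·(1.8)) / 4 = -0.4/4 = -0.1
  s[X_2,X_2] = ((-3.2)·(-3.2) + (0.8)·(0.8) + (-2.2)·(-2.2) + (2.8)·(2.8) + (1.8)·(1.8)) / 4 = 26.8/4 = 6.7
  Sample standard deviations s_i = √(s[i,i]):
  s(X_1) = √(3.3) = 1.8166
  s(X_2) = √(6.7) = 2.5884

Step 3 — r_{ij} = s_{ij} / (s_i · s_j):
  r[X_1,X_1] = 1 (diagonal).
  r[X_1,X_2] = -0.1 / (1.8166 · 2.5884) = -0.1 / 4.7021 = -0.0213
  r[X_2,X_2] = 1 (diagonal).

R is symmetric with unit diagonal. Assembling:

R = [[1, -0.0213],
 [-0.0213, 1]]


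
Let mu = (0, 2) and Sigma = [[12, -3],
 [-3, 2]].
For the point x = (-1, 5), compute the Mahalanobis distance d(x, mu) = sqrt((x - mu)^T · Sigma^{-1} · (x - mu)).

Step 1 — centre the observation: (x - mu) = (-1, 3).

Step 2 — invert Sigma. det(Sigma) = 12·2 - (-3)² = 15.
  Sigma^{-1} = (1/det) · [[d, -b], [-b, a]] = [[0.1333, 0.2],
 [0.2, 0.8]].

Step 3 — form the quadratic (x - mu)^T · Sigma^{-1} · (x - mu):
  Sigma^{-1} · (x - mu) = (0.4667, 2.2).
  (x - mu)^T · [Sigma^{-1} · (x - mu)] = (-1)·(0.4667) + (3)·(2.2) = 6.1333.

Step 4 — take square root: d = √(6.1333) ≈ 2.4766.

d(x, mu) = √(6.1333) ≈ 2.4766


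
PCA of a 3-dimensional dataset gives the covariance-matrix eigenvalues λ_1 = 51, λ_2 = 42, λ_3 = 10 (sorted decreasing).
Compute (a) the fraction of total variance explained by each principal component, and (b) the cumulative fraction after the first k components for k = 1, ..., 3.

Step 1 — total variance = trace(Sigma) = Σ λ_i = 51 + 42 + 10 = 103.

Step 2 — fraction explained by component i = λ_i / Σ λ:
  PC1: 51/103 = 0.4951
  PC2: 42/103 = 0.4078
  PC3: 10/103 = 0.0971

Step 3 — cumulative fraction after k components = (λ_1 + ... + λ_k) / Σ λ:
  k = 1: 51/103 = 0.4951
  k = 2: (51 + 42)/103 = 93/103 = 0.9029
  k = 3: (51 + 42 + 10)/103 = 103/103 = 1

Summary (fraction, with percent):

explained: PC1 0.4951 (49.51%), PC2 0.4078 (40.78%), PC3 0.0971 (9.71%);  cumulative: 0.4951, 0.9029, 1


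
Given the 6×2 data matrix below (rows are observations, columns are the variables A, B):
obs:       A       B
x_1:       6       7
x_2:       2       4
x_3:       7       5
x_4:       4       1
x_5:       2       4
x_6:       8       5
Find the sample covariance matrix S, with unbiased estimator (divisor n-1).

Step 1 — column means:
  mean(A) = (6 + 2 + 7 + 4 + 2 + 8) / 6 = 29/6 = 4.8333
  mean(B) = (7 + 4 + 5 + 1 + 4 + 5) / 6 = 26/6 = 4.3333

Step 2 — sample covariance S[i,j] = (1/(n-1)) · Σ_k (x_{k,i} - mean_i) · (x_{k,j} - mean_j), with n-1 = 5.
  S[A,A] = ((1.1667)·(1.1667) + (-2.8333)·(-2.8333) + (2.1667)·(2.1667) + (-0.8333)·(-0.8333) + (-2.8333)·(-2.8333) + (3.1667)·(3.1667)) / 5 = 32.8333/5 = 6.5667
  S[A,B] = ((1.1667)·(2.6667) + (-2.8333)·(-0.3333) + (2.1667)·(0.6667) + (-0.8333)·(-3.3333) + (-2.8333)·(-0.3333) + (3.1667)·(0.6667)) / 5 = 11.3333/5 = 2.2667
  S[B,B] = ((2.6667)·(2.6667) + (-0.3333)·(-0.3333) + (0.6667)·(0.6667) + (-3.3333)·(-3.3333) + (-0.3333)·(-0.3333) + (0.6667)·(0.6667)) / 5 = 19.3333/5 = 3.8667

S is symmetric (S[j,i] = S[i,j]). Assembling:

S = [[6.5667, 2.2667],
 [2.2667, 3.8667]]


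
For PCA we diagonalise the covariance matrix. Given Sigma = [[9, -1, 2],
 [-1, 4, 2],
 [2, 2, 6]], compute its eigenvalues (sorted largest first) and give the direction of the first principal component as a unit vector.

Step 1 — characteristic polynomial p(λ) = det(λI - Sigma) = λ³ - tr·λ² + c_1·λ - det, where tr = trace, c_1 = sum of the principal 2×2 minors, det = det(Sigma):
  tr = 9 + 4 + 6 = 19,
  c_1 = (9·4 - (-1)²) + (9·6 - (2)²) + (4·6 - (2)²) = 35 + 50 + 20 = 105,
  det = 9·(4·6 - (2)²) - (-1)·((-1)·6 - (2)·(2)) + (2)·((-1)·(2) - 4·(2)) = 9·(20) - (-1)·(-10) + (2)·(-10) = 150.
  So p(λ) = λ³ - 19λ² + 105λ - 150.
Step 2 — look for an integer root (rational root theorem: any rational root is an integer divisor of 150). Testing λ = 10:
  p(10) = 1000 - 1900 + 1050 - 150 = 0  ✓
  Dividing out (λ - 10): p(λ) = (λ - 10)(λ² - 9λ + 15).
Step 3 — remaining eigenvalues from the quadratic λ² - 9λ + 15 = 0:
  Δ = 9² - 4·15 = 81 - 60 = 21,  λ = (9 ± √21)/2 = (9 ± 4.5826)/2 ≈ 6.7913 or 2.2087.
  Sorted: λ_1 = 10,  λ_2 = 6.7913,  λ_3 = 2.2087  (check: sum = 19 = tr ✓).

Step 4 — unit eigenvector for λ_1 = 10: v spans the null space of (Sigma - λ_1 I), whose rows are
  r_1 = (-1, -1, 2),  r_2 = (-1, -6, 2),  r_3 = (2, 2, -4).
  v is orthogonal to every row, so take v ∝ r_1 × r_2 = ((-1)·(2) - (2)·(-6), (2)·(-1) - (-1)·(2), (-1)·(-6) - (-1)·(-1)) = (10, 0, 5).
  Rescale (divide by 5): u = (2, 0, 1).
  ||u|| = √((2)² + (0)² + (1)²) = √(5) ≈ 2.2361,  v_1 = u/||u|| ≈ (0.8944, 0, 0.4472) (||v_1|| = 1).

λ_1 = 10,  λ_2 = 6.7913,  λ_3 = 2.2087;  v_1 ≈ (0.8944, 0, 0.4472)


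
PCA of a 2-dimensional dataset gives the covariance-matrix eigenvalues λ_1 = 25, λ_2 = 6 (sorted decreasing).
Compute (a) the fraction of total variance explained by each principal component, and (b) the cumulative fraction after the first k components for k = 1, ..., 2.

Step 1 — total variance = trace(Sigma) = Σ λ_i = 25 + 6 = 31.

Step 2 — fraction explained by component i = λ_i / Σ λ:
  PC1: 25/31 = 0.8065
  PC2: 6/31 = 0.1935

Step 3 — cumulative fraction after k components = (λ_1 + ... + λ_k) / Σ λ:
  k = 1: 25/31 = 0.8065
  k = 2: (25 + 6)/31 = 31/31 = 1

Summary (fraction, with percent):

explained: PC1 0.8065 (80.65%), PC2 0.1935 (19.35%);  cumulative: 0.8065, 1


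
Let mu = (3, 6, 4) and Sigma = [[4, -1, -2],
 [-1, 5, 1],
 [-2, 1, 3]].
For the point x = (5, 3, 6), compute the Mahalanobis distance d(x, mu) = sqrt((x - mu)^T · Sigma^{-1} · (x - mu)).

Step 1 — centre the observation: (x - mu) = (2, -3, 2).

Step 2 — invert Sigma (cofactor / det for 3×3, or solve directly):
  Sigma^{-1} = [[0.3784, 0.027, 0.2432],
 [0.027, 0.2162, -0.0541],
 [0.2432, -0.0541, 0.5135]].

Step 3 — form the quadratic (x - mu)^T · Sigma^{-1} · (x - mu):
  Sigma^{-1} · (x - mu) = (1.1622, -0.7027, 1.6757).
  (x - mu)^T · [Sigma^{-1} · (x - mu)] = (2)·(1.1622) + (-3)·(-0.7027) + (2)·(1.6757) = 7.7838.

Step 4 — take square root: d = √(7.7838) ≈ 2.7899.

d(x, mu) = √(7.7838) ≈ 2.7899


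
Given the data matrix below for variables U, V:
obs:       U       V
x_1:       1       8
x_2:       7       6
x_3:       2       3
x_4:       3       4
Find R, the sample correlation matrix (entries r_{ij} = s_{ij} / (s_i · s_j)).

Step 1 — column means:
  mean(U) = (1 + 7 + 2 + 3) / 4 = 13/4 = 3.25
  mean(V) = (8 + 6 + 3 + 4) / 4 = 21/4 = 5.25

Step 2 — sample variances and covariances s[i,j] = (1/(n-1)) · Σ_k (x_{k,i} - mean_i) · (x_{k,j} - mean_j), with n-1 = 3:
  s[U,U] = ((-2.25)·(-2.25) + (3.75)·(3.75) + (-1.25)·(-1.25) + (-0.25)·(-0.25)) / 3 = 20.75/3 = 6.9167
  s[U,V] = ((-2.25)·(2.75) + (3.75)·(0.75) + (-1.25)·(-2.25) + (-0.25)·(-1.25)) / 3 = -0.25/3 = -0.0833
  s[V,V] = ((2.75)·(2.75) + (0.75)·(0.75) + (-2.25)·(-2.25) + (-1.25)·(-1.25)) / 3 = 14.75/3 = 4.9167
  Sample standard deviations s_i = √(s[i,i]):
  s(U) = √(6.9167) = 2.63
  s(V) = √(4.9167) = 2.2174

Step 3 — r_{ij} = s_{ij} / (s_i · s_j):
  r[U,U] = 1 (diagonal).
  r[U,V] = -0.0833 / (2.63 · 2.2174) = -0.0833 / 5.8315 = -0.0143
  r[V,V] = 1 (diagonal).

R is symmetric with unit diagonal. Assembling:

R = [[1, -0.0143],
 [-0.0143, 1]]


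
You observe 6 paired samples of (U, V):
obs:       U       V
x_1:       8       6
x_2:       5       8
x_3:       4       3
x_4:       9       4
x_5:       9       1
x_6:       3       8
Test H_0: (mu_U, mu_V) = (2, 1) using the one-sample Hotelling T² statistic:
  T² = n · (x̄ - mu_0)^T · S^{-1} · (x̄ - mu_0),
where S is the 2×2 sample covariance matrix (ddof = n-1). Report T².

Step 1 — sample mean vector:
  mean(U) = (8 + 5 + 4 + 9 + 9 + 3) / 6 = 38/6 = 6.3333
  mean(V) = (6 + 8 + 3 + 4 + 1 + 8) / 6 = 30/6 = 5
  x̄ = (6.3333, 5),  deviation x̄ - mu_0 = (6.3333, 5) - (2, 1) = (4.3333, 4).

Step 2 — sample covariance matrix, S[i,j] = (1/(n-1)) · Σ_k (x_{k,i} - mean_i) · (x_{k,j} - mean_j), divisor n-1 = 5:
  S[U,U] = ((1.6667)·(1.6667) + (-1.3333)·(-1.3333) + (-2.3333)·(-2.3333) + (2.6667)·(2.6667) + (2.6667)·(2.6667) + (-3.3333)·(-3.3333)) / 5 = 35.3333/5 = 7.0667
  S[U,V] = ((1.6667)·(1) + (-1.3333)·(3) + (-2.3333)·(-2) + (2.6667)·(-1) + (2.6667)·(-4) + (-3.3333)·(3)) / 5 = -21/5 = -4.2
  S[V,V] = ((1)·(1) + (3)·(3) + (-2)·(-2) + (-1)·(-1) + (-4)·(-4) + (3)·(3)) / 5 = 40/5 = 8
  S = [[7.0667, -4.2],
 [-4.2, 8]].

Step 3 — invert S. det(S) = 7.0667·8 - (-4.2)² = 38.8933.
  S^{-1} = (1/det) · [[d, -b], [-b, a]] = [[0.2057, 0.108],
 [0.108, 0.1817]].

Step 4 — quadratic form (x̄ - mu_0)^T · S^{-1} · (x̄ - mu_0):
  S^{-1} · (x̄ - mu_0) = (1.3233, 1.1947),
  (x̄ - mu_0)^T · [...] = (4.3333)·(1.3233) + (4)·(1.1947) = 10.5131.

Step 5 — scale by n: T² = 6 · 10.5131 = 63.0785.

T² ≈ 63.0785


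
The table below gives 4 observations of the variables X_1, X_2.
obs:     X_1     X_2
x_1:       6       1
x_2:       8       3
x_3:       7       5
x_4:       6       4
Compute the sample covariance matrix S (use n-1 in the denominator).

Step 1 — column means:
  mean(X_1) = (6 + 8 + 7 + 6) / 4 = 27/4 = 6.75
  mean(X_2) = (1 + 3 + 5 + 4) / 4 = 13/4 = 3.25

Step 2 — sample covariance S[i,j] = (1/(n-1)) · Σ_k (x_{k,i} - mean_i) · (x_{k,j} - mean_j), with n-1 = 3.
  S[X_1,X_1] = ((-0.75)·(-0.75) + (1.25)·(1.25) + (0.25)·(0.25) + (-0.75)·(-0.75)) / 3 = 2.75/3 = 0.9167
  S[X_1,X_2] = ((-0.75)·(-2.25) + (1.25)·(-0.25) + (0.25)·(1.75) + (-0.75)·(0.75)) / 3 = 1.25/3 = 0.4167
  S[X_2,X_2] = ((-2.25)·(-2.25) + (-0.25)·(-0.25) + (1.75)·(1.75) + (0.75)·(0.75)) / 3 = 8.75/3 = 2.9167

S is symmetric (S[j,i] = S[i,j]). Assembling:

S = [[0.9167, 0.4167],
 [0.4167, 2.9167]]
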